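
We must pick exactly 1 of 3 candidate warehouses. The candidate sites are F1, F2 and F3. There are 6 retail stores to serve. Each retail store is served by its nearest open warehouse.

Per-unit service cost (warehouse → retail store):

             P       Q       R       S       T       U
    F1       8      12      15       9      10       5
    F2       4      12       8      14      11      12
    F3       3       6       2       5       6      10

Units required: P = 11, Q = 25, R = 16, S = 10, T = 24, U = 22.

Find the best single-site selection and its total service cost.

With exactly 1 open, each retail store uses its cheapest among the chosen.
{F3}: P→F3 3·11=33, Q→F3 6·25=150, R→F3 2·16=32, S→F3 5·10=50, T→F3 6·24=144, U→F3 10·22=220. Service cost 629.
{F1}: service cost 1068
{F2}: service cost 1140
Among all 3 size-1 choices, {F3} is lowest.

Choose F3 only; total service cost 629.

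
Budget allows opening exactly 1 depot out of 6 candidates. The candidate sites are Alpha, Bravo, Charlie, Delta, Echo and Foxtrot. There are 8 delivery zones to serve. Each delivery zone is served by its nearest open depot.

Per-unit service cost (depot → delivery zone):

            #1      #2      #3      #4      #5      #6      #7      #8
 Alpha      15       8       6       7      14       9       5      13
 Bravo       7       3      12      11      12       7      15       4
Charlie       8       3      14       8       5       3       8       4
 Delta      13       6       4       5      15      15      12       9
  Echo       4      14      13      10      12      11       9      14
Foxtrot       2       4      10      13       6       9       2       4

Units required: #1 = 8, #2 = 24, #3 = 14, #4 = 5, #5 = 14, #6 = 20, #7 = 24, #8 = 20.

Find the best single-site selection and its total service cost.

Choose Foxtrot only; total service cost 709.

With exactly 1 open, each delivery zone uses its cheapest among the chosen.
{Foxtrot}: #1→Foxtrot 2·8=16, #2→Foxtrot 4·24=96, #3→Foxtrot 10·14=140, #4→Foxtrot 13·5=65, #5→Foxtrot 6·14=84, #6→Foxtrot 9·20=180, #7→Foxtrot 2·24=48, #8→Foxtrot 4·20=80. Service cost 709.
{Charlie}: service cost 774
{Bravo}: service cost 1099
Among all 6 size-1 choices, {Foxtrot} is lowest.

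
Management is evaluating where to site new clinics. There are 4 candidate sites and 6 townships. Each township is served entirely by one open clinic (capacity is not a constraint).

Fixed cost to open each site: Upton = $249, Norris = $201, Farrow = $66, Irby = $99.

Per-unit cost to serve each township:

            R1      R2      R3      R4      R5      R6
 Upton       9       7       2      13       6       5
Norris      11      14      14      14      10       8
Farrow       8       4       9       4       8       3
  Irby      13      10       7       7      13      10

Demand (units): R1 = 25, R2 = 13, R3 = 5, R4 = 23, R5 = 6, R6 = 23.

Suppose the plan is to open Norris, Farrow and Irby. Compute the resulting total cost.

Each township is assigned to its cheapest site among the open ones.
{Norris, Farrow, Irby}: R1→Farrow 8·25=200, R2→Farrow 4·13=52, R3→Irby 7·5=35, R4→Farrow 4·23=92, R5→Farrow 8·6=48, R6→Farrow 3·23=69. Service 496; fixed 366; total 862.

Total cost: 862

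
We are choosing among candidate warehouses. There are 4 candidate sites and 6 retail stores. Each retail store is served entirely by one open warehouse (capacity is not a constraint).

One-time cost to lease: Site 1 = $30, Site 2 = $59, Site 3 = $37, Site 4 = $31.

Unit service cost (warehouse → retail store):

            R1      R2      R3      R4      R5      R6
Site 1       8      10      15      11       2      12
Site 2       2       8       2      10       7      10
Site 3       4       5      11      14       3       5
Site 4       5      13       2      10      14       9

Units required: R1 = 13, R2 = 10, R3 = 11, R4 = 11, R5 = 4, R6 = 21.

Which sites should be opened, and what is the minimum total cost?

Open Site 3 and Site 4; minimum total cost 419.

For any fixed open set, each retail store goes to its cheapest open site; total = fixed + service.
{Site 3, Site 4}: R1→Site 3 4·13=52, R2→Site 3 5·10=50, R3→Site 4 2·11=22, R4→Site 4 10·11=110, R5→Site 3 3·4=12, R6→Site 3 5·21=105. Service 351; fixed 68; total 419.
{Site 2, Site 3}: R1→Site 2 2·13=26, R2→Site 3 5·10=50, R3→Site 2 2·11=22, R4→Site 2 10·11=110, R5→Site 3 3·4=12, R6→Site 3 5·21=105. Service 325; fixed 96; total 421.
{Site 1, Site 3, Site 4}: service 347 + fixed 98 = 445
{Site 1, Site 2, Site 3, Site 4}: R1→Site 2 2·13=26, R2→Site 3 5·10=50, R3→Site 2 2·11=22, R4→Site 2 10·11=110, R5→Site 1 2·4=8, R6→Site 3 5·21=105. Service 321; fixed 157; total 478.
No other subset beats 419.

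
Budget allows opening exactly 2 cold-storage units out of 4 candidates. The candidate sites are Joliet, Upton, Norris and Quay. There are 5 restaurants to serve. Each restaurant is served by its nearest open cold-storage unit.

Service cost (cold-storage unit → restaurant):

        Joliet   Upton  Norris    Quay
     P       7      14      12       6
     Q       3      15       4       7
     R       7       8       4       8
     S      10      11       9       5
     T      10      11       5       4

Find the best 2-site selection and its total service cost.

Choose Norris and Quay; total service cost 23.

With exactly 2 open, each restaurant uses its cheapest among the chosen.
{Norris, Quay}: P→Quay 6, Q→Norris 4, R→Norris 4, S→Quay 5, T→Quay 4. Service cost 23.
{Joliet, Quay}: service cost 25
{Joliet, Norris}: service cost 28
Among all 6 size-2 choices, {Norris, Quay} is lowest.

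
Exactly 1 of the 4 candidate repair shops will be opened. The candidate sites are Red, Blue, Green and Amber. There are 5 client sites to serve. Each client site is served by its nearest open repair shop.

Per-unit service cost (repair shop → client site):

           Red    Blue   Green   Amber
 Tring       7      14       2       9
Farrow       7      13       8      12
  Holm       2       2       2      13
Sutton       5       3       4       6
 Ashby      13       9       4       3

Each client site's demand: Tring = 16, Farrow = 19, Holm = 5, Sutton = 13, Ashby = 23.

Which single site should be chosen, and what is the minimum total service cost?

With exactly 1 open, each client site uses its cheapest among the chosen.
{Green}: Tring→Green 2·16=32, Farrow→Green 8·19=152, Holm→Green 2·5=10, Sutton→Green 4·13=52, Ashby→Green 4·23=92. Service cost 338.
{Amber}: service cost 584
{Red}: service cost 619
Among all 4 size-1 choices, {Green} is lowest.

Choose Green only; total service cost 338.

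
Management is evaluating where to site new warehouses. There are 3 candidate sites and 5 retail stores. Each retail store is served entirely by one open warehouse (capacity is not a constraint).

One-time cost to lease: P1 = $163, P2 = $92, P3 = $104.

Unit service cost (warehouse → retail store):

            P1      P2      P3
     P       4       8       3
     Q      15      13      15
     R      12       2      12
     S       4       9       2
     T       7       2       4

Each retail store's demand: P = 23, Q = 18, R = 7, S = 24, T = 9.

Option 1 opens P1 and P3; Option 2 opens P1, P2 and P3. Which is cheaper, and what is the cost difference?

Option 2 is cheaper by 32.

Option 1: {P1, P3}: P→P3 3·23=69, Q→P1 15·18=270, R→P1 12·7=84, S→P3 2·24=48, T→P3 4·9=36. Service 507; fixed 267; total 774.
Option 2: {P1, P2, P3}: P→P3 3·23=69, Q→P2 13·18=234, R→P2 2·7=14, S→P3 2·24=48, T→P2 2·9=18. Service 383; fixed 359; total 742.
Difference: |774 − 742| = 32.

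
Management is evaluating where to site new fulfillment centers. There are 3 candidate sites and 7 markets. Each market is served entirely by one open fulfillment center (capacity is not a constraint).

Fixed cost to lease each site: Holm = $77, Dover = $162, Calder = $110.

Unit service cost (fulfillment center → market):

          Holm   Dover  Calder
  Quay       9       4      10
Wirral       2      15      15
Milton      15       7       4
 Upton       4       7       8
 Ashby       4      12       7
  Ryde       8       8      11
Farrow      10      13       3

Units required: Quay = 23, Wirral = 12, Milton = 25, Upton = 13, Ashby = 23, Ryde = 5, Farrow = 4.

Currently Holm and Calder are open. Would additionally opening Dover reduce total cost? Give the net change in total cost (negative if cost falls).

Current service cost with {Holm, Calder}: 527.
Adding Dover: each market re-picks its cheapest; new service cost 412, saving 115.
Extra fixed cost: 162. Net change = 162 − 115 = 47.
(Totals: 714 → 761.)

No — net change +47 (cost rises by 47).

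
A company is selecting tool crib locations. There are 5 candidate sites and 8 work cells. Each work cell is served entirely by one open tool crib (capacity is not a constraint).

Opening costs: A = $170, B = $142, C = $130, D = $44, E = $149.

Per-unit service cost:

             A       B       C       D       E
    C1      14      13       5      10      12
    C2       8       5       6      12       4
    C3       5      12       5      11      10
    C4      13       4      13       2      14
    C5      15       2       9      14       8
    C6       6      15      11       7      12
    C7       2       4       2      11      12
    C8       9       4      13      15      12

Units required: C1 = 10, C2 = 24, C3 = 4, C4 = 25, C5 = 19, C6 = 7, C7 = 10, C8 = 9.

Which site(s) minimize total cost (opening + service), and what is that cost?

For any fixed open set, each work cell goes to its cheapest open site; total = fixed + service.
{B, D}: C1→D 10·10=100, C2→B 5·24=120, C3→D 11·4=44, C4→D 2·25=50, C5→B 2·19=38, C6→D 7·7=49, C7→B 4·10=40, C8→B 4·9=36. Service 477; fixed 186; total 663.
{B, C, D}: service 383 + fixed 316 = 699
{B, C}: service 461 + fixed 272 = 733
{A, B, C, D, E}: service 352 + fixed 635 = 987
No other subset beats 663.

Open B and D; minimum total cost 663.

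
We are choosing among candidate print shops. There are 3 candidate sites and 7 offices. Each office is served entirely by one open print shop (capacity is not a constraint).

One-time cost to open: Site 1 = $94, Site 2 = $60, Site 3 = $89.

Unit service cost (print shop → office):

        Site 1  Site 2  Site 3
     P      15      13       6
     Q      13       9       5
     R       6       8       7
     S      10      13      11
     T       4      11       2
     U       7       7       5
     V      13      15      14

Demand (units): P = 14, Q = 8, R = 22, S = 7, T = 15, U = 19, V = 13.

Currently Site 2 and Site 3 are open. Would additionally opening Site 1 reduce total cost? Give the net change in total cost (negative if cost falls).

No — net change +52 (cost rises by 52).

Current service cost with {Site 2, Site 3}: 662.
Adding Site 1: each office re-picks its cheapest; new service cost 620, saving 42.
Extra fixed cost: 94. Net change = 94 − 42 = 52.
(Totals: 811 → 863.)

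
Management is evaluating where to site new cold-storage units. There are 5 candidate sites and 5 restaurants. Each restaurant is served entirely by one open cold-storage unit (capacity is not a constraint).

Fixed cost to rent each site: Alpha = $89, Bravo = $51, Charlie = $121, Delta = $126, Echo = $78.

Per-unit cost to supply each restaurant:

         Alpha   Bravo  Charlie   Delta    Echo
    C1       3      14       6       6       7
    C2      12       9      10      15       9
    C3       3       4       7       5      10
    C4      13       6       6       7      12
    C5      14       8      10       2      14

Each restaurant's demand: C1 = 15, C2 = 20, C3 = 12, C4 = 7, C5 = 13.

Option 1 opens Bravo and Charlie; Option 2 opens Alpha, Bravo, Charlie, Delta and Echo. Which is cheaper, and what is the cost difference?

Option 1: {Bravo, Charlie}: C1→Charlie 6·15=90, C2→Bravo 9·20=180, C3→Bravo 4·12=48, C4→Bravo 6·7=42, C5→Bravo 8·13=104. Service 464; fixed 172; total 636.
Option 2: {Alpha, Bravo, Charlie, Delta, Echo}: C1→Alpha 3·15=45, C2→Bravo 9·20=180, C3→Alpha 3·12=36, C4→Bravo 6·7=42, C5→Delta 2·13=26. Service 329; fixed 465; total 794.
Difference: |636 − 794| = 158.

Option 1 is cheaper by 158.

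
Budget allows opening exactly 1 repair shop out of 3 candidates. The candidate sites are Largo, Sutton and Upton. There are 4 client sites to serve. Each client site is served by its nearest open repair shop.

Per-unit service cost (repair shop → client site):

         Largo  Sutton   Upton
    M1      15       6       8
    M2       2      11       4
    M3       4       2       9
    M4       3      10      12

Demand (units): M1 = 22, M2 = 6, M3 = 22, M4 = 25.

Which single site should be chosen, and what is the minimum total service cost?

With exactly 1 open, each client site uses its cheapest among the chosen.
{Sutton}: M1→Sutton 6·22=132, M2→Sutton 11·6=66, M3→Sutton 2·22=44, M4→Sutton 10·25=250. Service cost 492.
{Largo}: service cost 505
{Upton}: service cost 698
Among all 3 size-1 choices, {Sutton} is lowest.

Choose Sutton only; total service cost 492.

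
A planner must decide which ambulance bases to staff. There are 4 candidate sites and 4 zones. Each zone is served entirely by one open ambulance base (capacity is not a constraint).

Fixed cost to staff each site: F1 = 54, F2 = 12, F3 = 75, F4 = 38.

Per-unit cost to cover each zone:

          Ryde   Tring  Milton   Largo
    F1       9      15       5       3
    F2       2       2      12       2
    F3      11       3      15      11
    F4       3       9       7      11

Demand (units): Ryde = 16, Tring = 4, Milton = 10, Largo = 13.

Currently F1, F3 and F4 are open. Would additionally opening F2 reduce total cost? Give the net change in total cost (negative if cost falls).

Current service cost with {F1, F3, F4}: 149.
Adding F2: each zone re-picks its cheapest; new service cost 116, saving 33.
Extra fixed cost: 12. Net change = 12 − 33 = -21.
(Totals: 316 → 295.)

Yes — net change −21 (cost falls by 21).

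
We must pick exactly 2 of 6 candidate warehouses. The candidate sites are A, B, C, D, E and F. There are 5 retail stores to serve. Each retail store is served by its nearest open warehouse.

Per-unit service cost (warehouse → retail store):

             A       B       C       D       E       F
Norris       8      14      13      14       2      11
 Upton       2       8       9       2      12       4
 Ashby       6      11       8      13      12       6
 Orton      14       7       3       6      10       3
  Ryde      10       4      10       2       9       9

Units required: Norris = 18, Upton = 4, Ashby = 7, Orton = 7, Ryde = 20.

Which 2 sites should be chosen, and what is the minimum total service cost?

Choose D and E; total service cost 210.

With exactly 2 open, each retail store uses its cheapest among the chosen.
{D, E}: Norris→E 2·18=36, Upton→D 2·4=8, Ashby→E 12·7=84, Orton→D 6·7=42, Ryde→D 2·20=40. Service cost 210.
{B, E}: service cost 274
{A, D}: service cost 276
Among all 15 size-2 choices, {D, E} is lowest.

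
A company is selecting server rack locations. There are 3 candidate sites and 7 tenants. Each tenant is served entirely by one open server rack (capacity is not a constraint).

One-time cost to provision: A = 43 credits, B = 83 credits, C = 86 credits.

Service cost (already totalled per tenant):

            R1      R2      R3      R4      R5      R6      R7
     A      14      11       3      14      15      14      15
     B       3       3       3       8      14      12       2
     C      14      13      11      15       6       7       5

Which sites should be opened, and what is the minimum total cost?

For any fixed open set, each tenant goes to its cheapest open site; total = fixed + service.
{B}: R1→B 3, R2→B 3, R3→B 3, R4→B 8, R5→B 14, R6→B 12, R7→B 2. Service 45; fixed 83; total 128.
{A}: R1→A 14, R2→A 11, R3→A 3, R4→A 14, R5→A 15, R6→A 14, R7→A 15. Service 86; fixed 43; total 129.
{C}: R1→C 14, R2→C 13, R3→C 11, R4→C 15, R5→C 6, R6→C 7, R7→C 5. Service 71; fixed 86; total 157.
{A, B, C}: R1→B 3, R2→B 3, R3→A 3, R4→B 8, R5→C 6, R6→C 7, R7→B 2. Service 32; fixed 212; total 244.
No other subset beats 128.

Open B only; minimum total cost 128.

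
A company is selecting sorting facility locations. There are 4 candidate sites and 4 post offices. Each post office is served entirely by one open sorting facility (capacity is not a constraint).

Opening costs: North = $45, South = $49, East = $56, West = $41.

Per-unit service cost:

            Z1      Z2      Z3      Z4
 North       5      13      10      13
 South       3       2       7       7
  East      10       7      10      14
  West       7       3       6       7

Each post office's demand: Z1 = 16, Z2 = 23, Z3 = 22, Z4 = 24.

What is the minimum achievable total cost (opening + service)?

For any fixed open set, each post office goes to its cheapest open site; total = fixed + service.
{South}: Z1→South 3·16=48, Z2→South 2·23=46, Z3→South 7·22=154, Z4→South 7·24=168. Service 416; fixed 49; total 465.
{South, West}: Z1→South 3·16=48, Z2→South 2·23=46, Z3→West 6·22=132, Z4→South 7·24=168. Service 394; fixed 90; total 484.
{North, South}: Z1→South 3·16=48, Z2→South 2·23=46, Z3→South 7·22=154, Z4→South 7·24=168. Service 416; fixed 94; total 510.
{North, South, East, West}: service 394 + fixed 191 = 585
No other subset beats 465.

Minimum total cost: 465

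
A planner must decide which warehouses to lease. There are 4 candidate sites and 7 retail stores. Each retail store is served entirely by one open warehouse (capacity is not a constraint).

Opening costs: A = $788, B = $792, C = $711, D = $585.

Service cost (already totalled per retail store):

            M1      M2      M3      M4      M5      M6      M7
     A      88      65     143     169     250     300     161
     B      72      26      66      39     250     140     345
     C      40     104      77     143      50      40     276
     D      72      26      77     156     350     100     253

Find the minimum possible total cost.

For any fixed open set, each retail store goes to its cheapest open site; total = fixed + service.
{C}: M1→C 40, M2→C 104, M3→C 77, M4→C 143, M5→C 50, M6→C 40, M7→C 276. Service 730; fixed 711; total 1441.
{D}: service 1034 + fixed 585 = 1619
{B}: M1→B 72, M2→B 26, M3→B 66, M4→B 39, M5→B 250, M6→B 140, M7→B 345. Service 938; fixed 792; total 1730.
{A, B, C, D}: M1→C 40, M2→B 26, M3→B 66, M4→B 39, M5→C 50, M6→C 40, M7→A 161. Service 422; fixed 2876; total 3298.
No other subset beats 1441.

Minimum total cost: 1441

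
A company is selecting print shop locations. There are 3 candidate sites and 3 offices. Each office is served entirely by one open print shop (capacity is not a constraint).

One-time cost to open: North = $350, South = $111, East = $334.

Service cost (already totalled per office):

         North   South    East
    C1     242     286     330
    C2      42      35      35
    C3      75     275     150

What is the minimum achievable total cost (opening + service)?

For any fixed open set, each office goes to its cheapest open site; total = fixed + service.
{South}: C1→South 286, C2→South 35, C3→South 275. Service 596; fixed 111; total 707.
{North}: service 359 + fixed 350 = 709
{North, South}: C1→North 242, C2→South 35, C3→North 75. Service 352; fixed 461; total 813.
{North, South, East}: service 352 + fixed 795 = 1147
No other subset beats 707.

Minimum total cost: 707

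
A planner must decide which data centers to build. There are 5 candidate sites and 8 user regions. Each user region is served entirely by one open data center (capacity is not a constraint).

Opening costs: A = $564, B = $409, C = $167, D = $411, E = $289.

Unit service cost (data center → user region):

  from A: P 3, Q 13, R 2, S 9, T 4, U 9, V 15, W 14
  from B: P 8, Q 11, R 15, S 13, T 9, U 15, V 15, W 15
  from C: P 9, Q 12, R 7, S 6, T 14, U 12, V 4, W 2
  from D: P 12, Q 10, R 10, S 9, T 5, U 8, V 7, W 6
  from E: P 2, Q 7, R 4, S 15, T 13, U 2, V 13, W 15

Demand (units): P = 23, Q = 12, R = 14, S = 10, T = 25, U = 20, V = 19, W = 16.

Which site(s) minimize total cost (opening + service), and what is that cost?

For any fixed open set, each user region goes to its cheapest open site; total = fixed + service.
{C, E}: P→E 2·23=46, Q→E 7·12=84, R→E 4·14=56, S→C 6·10=60, T→E 13·25=325, U→E 2·20=40, V→C 4·19=76, W→C 2·16=32. Service 719; fixed 456; total 1175.
{D, E}: P→E 2·23=46, Q→E 7·12=84, R→E 4·14=56, S→D 9·10=90, T→D 5·25=125, U→E 2·20=40, V→D 7·19=133, W→D 6·16=96. Service 670; fixed 700; total 1370.
{C}: service 1207 + fixed 167 = 1374
{A, B, C, D, E}: P→E 2·23=46, Q→E 7·12=84, R→A 2·14=28, S→C 6·10=60, T→A 4·25=100, U→E 2·20=40, V→C 4·19=76, W→C 2·16=32. Service 466; fixed 1840; total 2306.
No other subset beats 1175.

Open C and E; minimum total cost 1175.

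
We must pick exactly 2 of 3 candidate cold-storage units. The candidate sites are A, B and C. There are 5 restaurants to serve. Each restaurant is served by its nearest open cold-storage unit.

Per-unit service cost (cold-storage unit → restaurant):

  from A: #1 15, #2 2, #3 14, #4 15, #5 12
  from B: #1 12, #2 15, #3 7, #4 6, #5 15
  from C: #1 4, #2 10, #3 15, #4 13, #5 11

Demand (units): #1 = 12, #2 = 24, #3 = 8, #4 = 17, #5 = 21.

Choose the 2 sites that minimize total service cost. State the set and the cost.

Choose A and B; total service cost 602.

With exactly 2 open, each restaurant uses its cheapest among the chosen.
{A, B}: #1→B 12·12=144, #2→A 2·24=48, #3→B 7·8=56, #4→B 6·17=102, #5→A 12·21=252. Service cost 602.
{A, C}: service cost 660
{B, C}: service cost 677
Among all 3 size-2 choices, {A, B} is lowest.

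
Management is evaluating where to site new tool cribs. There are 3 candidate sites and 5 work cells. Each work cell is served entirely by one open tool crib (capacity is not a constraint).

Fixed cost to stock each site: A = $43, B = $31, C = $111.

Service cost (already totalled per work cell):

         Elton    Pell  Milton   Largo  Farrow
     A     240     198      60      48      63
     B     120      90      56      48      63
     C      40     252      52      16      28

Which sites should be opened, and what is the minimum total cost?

Open B and C; minimum total cost 368.

For any fixed open set, each work cell goes to its cheapest open site; total = fixed + service.
{B, C}: Elton→C 40, Pell→B 90, Milton→C 52, Largo→C 16, Farrow→C 28. Service 226; fixed 142; total 368.
{B}: service 377 + fixed 31 = 408
{A, B, C}: service 226 + fixed 185 = 411
No other subset beats 368.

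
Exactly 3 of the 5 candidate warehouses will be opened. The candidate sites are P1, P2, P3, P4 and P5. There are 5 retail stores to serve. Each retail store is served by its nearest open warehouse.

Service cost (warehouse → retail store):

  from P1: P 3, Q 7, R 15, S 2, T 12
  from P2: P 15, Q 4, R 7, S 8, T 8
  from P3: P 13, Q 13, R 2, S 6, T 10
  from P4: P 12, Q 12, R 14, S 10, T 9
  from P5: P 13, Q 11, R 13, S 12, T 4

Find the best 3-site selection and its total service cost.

With exactly 3 open, each retail store uses its cheapest among the chosen.
{P1, P3, P5}: P→P1 3, Q→P1 7, R→P3 2, S→P1 2, T→P5 4. Service cost 18.
{P1, P2, P3}: service cost 19
{P1, P2, P5}: service cost 20
Among all 10 size-3 choices, {P1, P3, P5} is lowest.

Choose P1, P3 and P5; total service cost 18.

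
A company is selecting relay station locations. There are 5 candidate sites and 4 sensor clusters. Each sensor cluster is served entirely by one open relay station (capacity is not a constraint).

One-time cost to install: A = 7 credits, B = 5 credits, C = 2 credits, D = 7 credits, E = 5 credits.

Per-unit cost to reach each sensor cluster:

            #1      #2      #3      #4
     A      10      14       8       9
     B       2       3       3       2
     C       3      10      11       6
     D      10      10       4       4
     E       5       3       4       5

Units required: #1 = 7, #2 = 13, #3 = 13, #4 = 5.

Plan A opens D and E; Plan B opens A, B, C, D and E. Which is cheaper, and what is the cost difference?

Plan A: {D, E}: #1→E 5·7=35, #2→E 3·13=39, #3→D 4·13=52, #4→D 4·5=20. Service 146; fixed 12; total 158.
Plan B: {A, B, C, D, E}: #1→B 2·7=14, #2→B 3·13=39, #3→B 3·13=39, #4→B 2·5=10. Service 102; fixed 26; total 128.
Difference: |158 − 128| = 30.

Plan B is cheaper by 30.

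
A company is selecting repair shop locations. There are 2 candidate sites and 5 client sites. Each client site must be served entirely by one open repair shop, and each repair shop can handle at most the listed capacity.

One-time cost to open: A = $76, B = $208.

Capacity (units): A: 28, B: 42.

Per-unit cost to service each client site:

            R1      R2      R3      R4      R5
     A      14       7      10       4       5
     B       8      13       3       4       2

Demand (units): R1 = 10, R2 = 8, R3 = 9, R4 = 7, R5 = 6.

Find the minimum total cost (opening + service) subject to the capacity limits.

Open {B}: R1→B 8·10=80, R2→B 13·8=104, R3→B 3·9=27, R4→B 4·7=28, R5→B 2·6=12.
Loads: B carries 40/42. Service 251; fixed 208; total 459.
Next best feasible plan costs 487.

Minimum total cost: 459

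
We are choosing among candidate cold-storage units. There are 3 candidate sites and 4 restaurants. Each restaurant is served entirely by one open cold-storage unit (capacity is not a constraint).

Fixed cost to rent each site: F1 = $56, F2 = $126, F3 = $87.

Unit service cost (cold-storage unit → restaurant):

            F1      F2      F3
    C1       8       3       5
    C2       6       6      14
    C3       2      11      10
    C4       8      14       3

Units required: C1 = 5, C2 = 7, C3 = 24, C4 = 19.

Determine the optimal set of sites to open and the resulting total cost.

For any fixed open set, each restaurant goes to its cheapest open site; total = fixed + service.
{F1, F3}: C1→F3 5·5=25, C2→F1 6·7=42, C3→F1 2·24=48, C4→F3 3·19=57. Service 172; fixed 143; total 315.
{F1}: service 282 + fixed 56 = 338
{F1, F2, F3}: service 162 + fixed 269 = 431
No other subset beats 315.

Open F1 and F3; minimum total cost 315.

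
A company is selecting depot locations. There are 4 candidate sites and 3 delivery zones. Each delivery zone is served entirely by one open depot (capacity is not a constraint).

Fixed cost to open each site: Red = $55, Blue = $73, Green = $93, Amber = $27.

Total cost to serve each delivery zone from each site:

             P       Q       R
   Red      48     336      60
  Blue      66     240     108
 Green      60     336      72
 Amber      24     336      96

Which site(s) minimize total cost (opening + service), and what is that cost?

For any fixed open set, each delivery zone goes to its cheapest open site; total = fixed + service.
{Blue, Amber}: P→Amber 24, Q→Blue 240, R→Amber 96. Service 360; fixed 100; total 460.
{Red, Blue}: P→Red 48, Q→Blue 240, R→Red 60. Service 348; fixed 128; total 476.
{Red, Blue, Amber}: P→Amber 24, Q→Blue 240, R→Red 60. Service 324; fixed 155; total 479.
{Red, Blue, Green, Amber}: P→Amber 24, Q→Blue 240, R→Red 60. Service 324; fixed 248; total 572.
(All 15 nonempty subsets were checked; Blue and Amber is lowest.)

Open Blue and Amber; minimum total cost 460.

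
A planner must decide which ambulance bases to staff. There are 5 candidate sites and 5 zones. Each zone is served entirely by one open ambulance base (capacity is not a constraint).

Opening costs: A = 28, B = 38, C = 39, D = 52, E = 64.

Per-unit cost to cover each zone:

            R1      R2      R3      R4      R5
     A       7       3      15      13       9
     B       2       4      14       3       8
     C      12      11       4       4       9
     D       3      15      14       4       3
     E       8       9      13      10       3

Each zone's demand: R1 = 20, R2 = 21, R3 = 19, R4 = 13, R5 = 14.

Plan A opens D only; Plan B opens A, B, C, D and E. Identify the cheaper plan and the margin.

Plan B is cheaper by 306.

Plan A: {D}: R1→D 3·20=60, R2→D 15·21=315, R3→D 14·19=266, R4→D 4·13=52, R5→D 3·14=42. Service 735; fixed 52; total 787.
Plan B: {A, B, C, D, E}: R1→B 2·20=40, R2→A 3·21=63, R3→C 4·19=76, R4→B 3·13=39, R5→D 3·14=42. Service 260; fixed 221; total 481.
Difference: |787 − 481| = 306.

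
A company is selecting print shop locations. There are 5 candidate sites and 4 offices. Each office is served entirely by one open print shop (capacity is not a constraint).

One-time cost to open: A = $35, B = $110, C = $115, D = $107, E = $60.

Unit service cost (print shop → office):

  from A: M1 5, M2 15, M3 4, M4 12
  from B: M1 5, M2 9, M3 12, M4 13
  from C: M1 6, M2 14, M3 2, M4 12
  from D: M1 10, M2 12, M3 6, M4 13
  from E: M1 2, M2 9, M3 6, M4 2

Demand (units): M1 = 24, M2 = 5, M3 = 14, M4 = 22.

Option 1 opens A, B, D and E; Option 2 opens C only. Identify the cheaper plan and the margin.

Option 1: {A, B, D, E}: M1→E 2·24=48, M2→B 9·5=45, M3→A 4·14=56, M4→E 2·22=44. Service 193; fixed 312; total 505.
Option 2: {C}: M1→C 6·24=144, M2→C 14·5=70, M3→C 2·14=28, M4→C 12·22=264. Service 506; fixed 115; total 621.
Difference: |505 − 621| = 116.

Option 1 is cheaper by 116.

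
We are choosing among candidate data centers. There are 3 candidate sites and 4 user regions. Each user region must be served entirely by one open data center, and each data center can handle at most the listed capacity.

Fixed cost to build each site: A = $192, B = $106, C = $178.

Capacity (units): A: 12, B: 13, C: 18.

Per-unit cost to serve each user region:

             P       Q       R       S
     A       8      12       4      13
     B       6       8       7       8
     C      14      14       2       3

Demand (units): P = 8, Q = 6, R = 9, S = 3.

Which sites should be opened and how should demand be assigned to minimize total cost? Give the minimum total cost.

Minimum total cost: 443

Open {B, C}: P→B 6·8=48, Q→C 14·6=84, R→C 2·9=18, S→C 3·3=9.
Loads: B carries 8/13, C carries 18/18. Service 159; fixed 284; total 443.
Next best feasible plan costs 458.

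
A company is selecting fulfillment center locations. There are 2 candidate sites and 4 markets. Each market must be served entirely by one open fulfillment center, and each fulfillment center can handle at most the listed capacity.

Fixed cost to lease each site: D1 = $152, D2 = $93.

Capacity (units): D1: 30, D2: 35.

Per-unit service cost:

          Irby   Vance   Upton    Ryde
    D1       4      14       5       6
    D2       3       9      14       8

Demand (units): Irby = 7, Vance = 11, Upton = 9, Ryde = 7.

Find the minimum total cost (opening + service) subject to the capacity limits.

Open {D2}: Irby→D2 3·7=21, Vance→D2 9·11=99, Upton→D2 14·9=126, Ryde→D2 8·7=56.
Loads: D2 carries 34/35. Service 302; fixed 93; total 395.
Next best feasible plan costs 452.

Minimum total cost: 395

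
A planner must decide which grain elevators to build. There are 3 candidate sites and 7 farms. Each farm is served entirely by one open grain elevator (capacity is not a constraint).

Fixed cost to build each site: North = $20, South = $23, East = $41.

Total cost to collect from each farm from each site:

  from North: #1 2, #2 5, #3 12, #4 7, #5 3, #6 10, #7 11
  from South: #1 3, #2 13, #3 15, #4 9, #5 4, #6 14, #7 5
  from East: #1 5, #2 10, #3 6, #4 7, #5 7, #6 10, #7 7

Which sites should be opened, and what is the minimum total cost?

Open North only; minimum total cost 70.

For any fixed open set, each farm goes to its cheapest open site; total = fixed + service.
{North}: #1→North 2, #2→North 5, #3→North 12, #4→North 7, #5→North 3, #6→North 10, #7→North 11. Service 50; fixed 20; total 70.
{South}: #1→South 3, #2→South 13, #3→South 15, #4→South 9, #5→South 4, #6→South 14, #7→South 5. Service 63; fixed 23; total 86.
{North, South}: service 44 + fixed 43 = 87
{North, South, East}: service 38 + fixed 84 = 122
No other subset beats 70.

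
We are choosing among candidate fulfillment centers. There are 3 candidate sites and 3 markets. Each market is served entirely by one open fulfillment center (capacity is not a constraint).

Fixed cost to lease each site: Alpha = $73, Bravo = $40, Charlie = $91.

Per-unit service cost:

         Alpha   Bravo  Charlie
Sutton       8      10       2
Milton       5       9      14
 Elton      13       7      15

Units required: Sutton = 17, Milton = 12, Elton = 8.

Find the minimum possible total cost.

For any fixed open set, each market goes to its cheapest open site; total = fixed + service.
{Bravo, Charlie}: Sutton→Charlie 2·17=34, Milton→Bravo 9·12=108, Elton→Bravo 7·8=56. Service 198; fixed 131; total 329.
{Alpha, Bravo, Charlie}: service 150 + fixed 204 = 354
{Alpha, Charlie}: Sutton→Charlie 2·17=34, Milton→Alpha 5·12=60, Elton→Alpha 13·8=104. Service 198; fixed 164; total 362.
{Bravo}: service 334 + fixed 40 = 374
(All 7 nonempty subsets were checked; Bravo and Charlie is lowest.)

Minimum total cost: 329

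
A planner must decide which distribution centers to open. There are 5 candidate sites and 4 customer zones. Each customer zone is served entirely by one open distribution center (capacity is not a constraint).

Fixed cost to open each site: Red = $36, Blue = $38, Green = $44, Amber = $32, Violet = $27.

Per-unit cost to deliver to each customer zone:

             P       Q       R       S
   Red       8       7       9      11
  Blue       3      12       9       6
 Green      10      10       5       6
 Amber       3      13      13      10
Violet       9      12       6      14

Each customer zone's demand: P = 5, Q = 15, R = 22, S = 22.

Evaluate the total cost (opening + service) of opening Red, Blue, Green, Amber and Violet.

Each customer zone is assigned to its cheapest site among the open ones.
{Red, Blue, Green, Amber, Violet}: P→Blue 3·5=15, Q→Red 7·15=105, R→Green 5·22=110, S→Blue 6·22=132. Service 362; fixed 177; total 539.

Total cost: 539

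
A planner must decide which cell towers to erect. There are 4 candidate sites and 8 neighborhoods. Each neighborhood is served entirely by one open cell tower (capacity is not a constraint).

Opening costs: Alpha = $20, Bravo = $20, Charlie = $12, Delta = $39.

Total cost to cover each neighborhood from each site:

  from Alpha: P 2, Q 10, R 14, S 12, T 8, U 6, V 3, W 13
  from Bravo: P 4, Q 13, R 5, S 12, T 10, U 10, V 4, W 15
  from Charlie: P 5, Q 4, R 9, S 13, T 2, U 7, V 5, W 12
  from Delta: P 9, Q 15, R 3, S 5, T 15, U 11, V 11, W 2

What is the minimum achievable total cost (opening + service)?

Minimum total cost: 69

For any fixed open set, each neighborhood goes to its cheapest open site; total = fixed + service.
{Charlie}: P→Charlie 5, Q→Charlie 4, R→Charlie 9, S→Charlie 13, T→Charlie 2, U→Charlie 7, V→Charlie 5, W→Charlie 12. Service 57; fixed 12; total 69.
{Alpha, Charlie}: service 50 + fixed 32 = 82
{Bravo, Charlie}: P→Bravo 4, Q→Charlie 4, R→Bravo 5, S→Bravo 12, T→Charlie 2, U→Charlie 7, V→Bravo 4, W→Charlie 12. Service 50; fixed 32; total 82.
{Alpha, Bravo, Charlie, Delta}: service 27 + fixed 91 = 118
No other subset beats 69.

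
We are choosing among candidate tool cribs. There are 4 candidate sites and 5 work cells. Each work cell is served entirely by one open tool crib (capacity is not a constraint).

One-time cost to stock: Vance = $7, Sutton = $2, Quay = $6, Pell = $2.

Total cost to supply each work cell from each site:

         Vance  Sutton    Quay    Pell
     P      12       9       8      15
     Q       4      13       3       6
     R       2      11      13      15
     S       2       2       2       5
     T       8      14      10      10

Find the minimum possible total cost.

Minimum total cost: 34

For any fixed open set, each work cell goes to its cheapest open site; total = fixed + service.
{Vance, Sutton}: P→Sutton 9, Q→Vance 4, R→Vance 2, S→Vance 2, T→Vance 8. Service 25; fixed 9; total 34.
{Vance}: service 28 + fixed 7 = 35
{Vance, Sutton, Pell}: service 25 + fixed 11 = 36
{Vance, Sutton, Quay, Pell}: P→Quay 8, Q→Quay 3, R→Vance 2, S→Vance 2, T→Vance 8. Service 23; fixed 17; total 40.
No other subset beats 34.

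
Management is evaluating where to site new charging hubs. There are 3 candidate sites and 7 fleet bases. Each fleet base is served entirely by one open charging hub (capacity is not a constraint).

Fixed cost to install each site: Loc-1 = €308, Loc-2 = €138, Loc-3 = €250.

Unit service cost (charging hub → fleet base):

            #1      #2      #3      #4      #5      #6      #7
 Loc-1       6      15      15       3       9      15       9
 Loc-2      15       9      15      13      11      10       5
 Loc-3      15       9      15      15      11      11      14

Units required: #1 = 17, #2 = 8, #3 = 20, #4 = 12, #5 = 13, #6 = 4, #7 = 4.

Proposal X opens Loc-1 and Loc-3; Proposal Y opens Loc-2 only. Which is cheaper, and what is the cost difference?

Proposal Y is cheaper by 141.

Proposal X: {Loc-1, Loc-3}: #1→Loc-1 6·17=102, #2→Loc-3 9·8=72, #3→Loc-1 15·20=300, #4→Loc-1 3·12=36, #5→Loc-1 9·13=117, #6→Loc-3 11·4=44, #7→Loc-1 9·4=36. Service 707; fixed 558; total 1265.
Proposal Y: {Loc-2}: #1→Loc-2 15·17=255, #2→Loc-2 9·8=72, #3→Loc-2 15·20=300, #4→Loc-2 13·12=156, #5→Loc-2 11·13=143, #6→Loc-2 10·4=40, #7→Loc-2 5·4=20. Service 986; fixed 138; total 1124.
Difference: |1265 − 1124| = 141.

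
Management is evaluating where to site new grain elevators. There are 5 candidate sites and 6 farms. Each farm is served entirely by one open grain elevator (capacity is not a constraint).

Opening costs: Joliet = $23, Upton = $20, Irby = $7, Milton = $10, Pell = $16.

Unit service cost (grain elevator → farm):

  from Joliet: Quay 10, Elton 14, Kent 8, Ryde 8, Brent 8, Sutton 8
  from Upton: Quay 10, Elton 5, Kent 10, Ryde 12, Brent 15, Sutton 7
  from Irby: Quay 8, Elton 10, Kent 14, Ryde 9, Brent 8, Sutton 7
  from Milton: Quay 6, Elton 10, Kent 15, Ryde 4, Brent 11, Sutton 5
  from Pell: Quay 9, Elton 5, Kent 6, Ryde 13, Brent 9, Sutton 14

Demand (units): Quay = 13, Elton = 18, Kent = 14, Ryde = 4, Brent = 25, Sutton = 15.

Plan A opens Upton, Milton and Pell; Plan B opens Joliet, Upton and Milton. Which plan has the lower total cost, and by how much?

Plan A: {Upton, Milton, Pell}: Quay→Milton 6·13=78, Elton→Upton 5·18=90, Kent→Pell 6·14=84, Ryde→Milton 4·4=16, Brent→Pell 9·25=225, Sutton→Milton 5·15=75. Service 568; fixed 46; total 614.
Plan B: {Joliet, Upton, Milton}: Quay→Milton 6·13=78, Elton→Upton 5·18=90, Kent→Joliet 8·14=112, Ryde→Milton 4·4=16, Brent→Joliet 8·25=200, Sutton→Milton 5·15=75. Service 571; fixed 53; total 624.
Difference: |614 − 624| = 10.

Plan A is cheaper by 10.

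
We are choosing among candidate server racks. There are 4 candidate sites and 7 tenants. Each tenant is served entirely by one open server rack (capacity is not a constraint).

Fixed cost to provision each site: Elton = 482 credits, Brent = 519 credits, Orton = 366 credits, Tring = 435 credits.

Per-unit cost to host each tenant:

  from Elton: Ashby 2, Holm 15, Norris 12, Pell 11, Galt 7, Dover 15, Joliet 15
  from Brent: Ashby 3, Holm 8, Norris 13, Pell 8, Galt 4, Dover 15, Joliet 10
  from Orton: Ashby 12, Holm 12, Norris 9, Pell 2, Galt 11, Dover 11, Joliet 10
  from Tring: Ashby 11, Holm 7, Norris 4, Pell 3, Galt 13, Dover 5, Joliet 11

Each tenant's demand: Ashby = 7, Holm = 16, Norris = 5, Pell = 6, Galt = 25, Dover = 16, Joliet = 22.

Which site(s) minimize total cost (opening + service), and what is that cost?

Open Tring only; minimum total cost 1309.

For any fixed open set, each tenant goes to its cheapest open site; total = fixed + service.
{Tring}: Ashby→Tring 11·7=77, Holm→Tring 7·16=112, Norris→Tring 4·5=20, Pell→Tring 3·6=18, Galt→Tring 13·25=325, Dover→Tring 5·16=80, Joliet→Tring 11·22=242. Service 874; fixed 435; total 1309.
{Brent}: service 822 + fixed 519 = 1341
{Orton}: Ashby→Orton 12·7=84, Holm→Orton 12·16=192, Norris→Orton 9·5=45, Pell→Orton 2·6=12, Galt→Orton 11·25=275, Dover→Orton 11·16=176, Joliet→Orton 10·22=220. Service 1004; fixed 366; total 1370.
{Elton, Brent, Orton, Tring}: Ashby→Elton 2·7=14, Holm→Tring 7·16=112, Norris→Tring 4·5=20, Pell→Orton 2·6=12, Galt→Brent 4·25=100, Dover→Tring 5·16=80, Joliet→Brent 10·22=220. Service 558; fixed 1802; total 2360.
(All 15 nonempty subsets were checked; Tring only is lowest.)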